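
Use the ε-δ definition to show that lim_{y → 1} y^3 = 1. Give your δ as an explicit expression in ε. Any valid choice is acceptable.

δ = min(1, ε/7)

Fix ε > 0. We seek δ > 0 with 0 < |y − 1| < δ ⇒ |y^3 − 1| < ε.
Factor: y^3 − 1 = (y − 1)(y^2 + y + 1), so |y^3 − 1| = |y − 1|·|y^2 + y + 1|.
Restrict δ ≤ 1. Then |y − 1| < 1 gives |y| < 2, so by the triangle inequality |y^2 + y + 1| ≤ 2^2 + 2 + 1 = 7.
Hence |y^3 − 1| ≤ 7|y − 1|, which is < ε once |y − 1| < ε/7.
Take δ = min(1, ε/7). If 0 < |y − 1| < δ then both bounds hold and |y^3 − 1| ≤ 7|y − 1| < 7·(ε/7) = ε.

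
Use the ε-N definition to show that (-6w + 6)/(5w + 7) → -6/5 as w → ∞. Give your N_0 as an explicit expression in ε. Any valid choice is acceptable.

Let ε > 0 be given. We seek N_0 > 0 such that w > N_0 implies |(-6w + 6)/(5w + 7) + 6/5| < ε.
(-6w + 6)/(5w + 7) + 6/5 = (5(-6w + 6) − (-6)(5w + 7)) / (5(5w + 7)) = 72/(5(5w + 7)).
For w > 0 we have 5w + 7 > 5w, so |(-6w + 6)/(5w + 7) + 6/5| = 72/(5(5w + 7)) < 72/(5·5w) = (72/25)/w.
Thus |(-6w + 6)/(5w + 7) + 6/5| < ε whenever w > (72/25)/ε.
Take N_0 = (72/25)/ε. If w > N_0 then |(-6w + 6)/(5w + 7) + 6/5| < (72/25)/w < ε.

N_0 = (72/25)/ε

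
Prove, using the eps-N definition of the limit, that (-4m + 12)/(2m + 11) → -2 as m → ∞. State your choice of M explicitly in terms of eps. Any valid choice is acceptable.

M = 17/eps

Let eps > 0 be given. For m ≥ 1, |(-4m + 12)/(2m + 11) + 2| = |68|/(2(2m + 11)) = 68/(2(2m + 11)).
Since 2m + 11 ≥ 2m for m ≥ 1, this is ≤ 68/(2·2m) = 17/m.
So |(-4m + 12)/(2m + 11) + 2| < eps whenever m > 17/eps.
Take M = 17/eps. If m > M then |(-4m + 12)/(2m + 11) + 2| ≤ 17/m < eps.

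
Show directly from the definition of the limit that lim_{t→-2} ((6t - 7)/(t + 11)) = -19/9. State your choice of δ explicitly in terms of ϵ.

Let ϵ > 0 be given. We want δ > 0 with 0 < |t + 2| < δ ⇒ |(6t - 7)/(t + 11) + 19/9| < ϵ.
Combining over a common denominator, (6t - 7)/(t + 11) + 19/9 = [(6t - 7)·9 − (-19)·(t + 11)] / [9·(t + 11)] = 73(t + 2) / (9(t + 11)).
So |(6t - 7)/(t + 11) + 19/9| = 73|t + 2| / (9·|t + 11|).
Require δ ≤ 9/2, so |t + 11| ≥ |9| − |t + 2| > 9 − 9/2 = 9/2.
Hence |(6t - 7)/(t + 11) + 19/9| < 73|t + 2|/(9·(9/2)) = (146/81)|t + 2|, which is < ϵ once |t + 2| < (81/146)ϵ.
Take δ = min(9/2, (81/146)ϵ). Then 0 < |t + 2| < δ forces both bounds, so |(6t - 7)/(t + 11) + 19/9| < ϵ.

δ = min(9/2, (81/146)ϵ)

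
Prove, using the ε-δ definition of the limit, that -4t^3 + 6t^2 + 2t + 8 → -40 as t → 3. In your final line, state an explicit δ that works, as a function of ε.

δ = min(2, ε/146)

Fix ε > 0. We want δ > 0 such that 0 < |t − 3| < δ implies |(-4t^3 + 6t^2 + 2t + 8) + 40| < ε.
(-4t^3 + 6t^2 + 2t + 8) + 40 = -4t^3 + 6t^2 + 2t + 48 = (t − 3)(-4t^2 - 6t - 16).
So |(-4t^3 + 6t^2 + 2t + 8) + 40| = |t − 3|·|-4t^2 - 6t - 16|.
Require δ ≤ 2. Then |t − 3| < 2 gives |t| < 5, and by the triangle inequality |-4t^2 - 6t - 16| ≤ 4·5^2 + 6·5 + 16 = 146.
Hence |(-4t^3 + 6t^2 + 2t + 8) + 40| ≤ 146|t − 3| < ε provided |t − 3| < ε/146.
Take δ = min(2, ε/146). Then 0 < |t − 3| < δ gives both |t − 3| < 2 and |t − 3| < ε/146, so |(-4t^3 + 6t^2 + 2t + 8) + 40| < ε.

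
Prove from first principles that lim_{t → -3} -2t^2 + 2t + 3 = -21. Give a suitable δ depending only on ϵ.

δ = min(2, ϵ/18)

Fix ϵ > 0. We want δ > 0 such that 0 < |t + 3| < δ implies |(-2t^2 + 2t + 3) + 21| < ϵ.
(-2t^2 + 2t + 3) + 21 = -2t^2 + 2t + 24 = (t + 3)(-2t + 8).
So |(-2t^2 + 2t + 3) + 21| = |t + 3|·|-2t + 8|.
Require δ ≤ 2. Then |t + 3| < 2 gives |t| < 5, and by the triangle inequality |-2t + 8| ≤ 2·5 + 8 = 18.
Hence |(-2t^2 + 2t + 3) + 21| ≤ 18|t + 3| < ϵ provided |t + 3| < ϵ/18.
Choosing δ = min(2, ϵ/18) ensures both conditions, hence |(-2t^2 + 2t + 3) + 21| < ϵ.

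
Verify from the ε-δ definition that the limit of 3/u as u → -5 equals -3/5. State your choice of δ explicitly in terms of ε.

Let ε > 0 be given. We seek δ > 0 such that 0 < |u + 5| < δ implies |3/u + 3/5| < ε.
|3/u + 3/5| = 3·|-5 − u|/(5·|u|) = 3|u + 5|/(5|u|).
Restrict δ ≤ 5/2. Then |u + 5| < 5/2 gives |u| > 5/2, so 5|u| > 25/2.
Then |3/u + 3/5| < 3|u + 5|/(25/2), which is < ε when |u + 5| < (25/6)ε.
Take δ = min(5/2, (25/6)ε). Then 0 < |u + 5| < δ gives both |u + 5| < 5/2 and |u + 5| < (25/6)ε, so |3/u + 3/5| < ε.

δ = min(5/2, (25/6)ε)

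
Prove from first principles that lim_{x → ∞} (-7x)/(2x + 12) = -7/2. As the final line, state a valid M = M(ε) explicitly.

M = 21/ε

Let ε > 0. We seek M > 0 such that x > M implies |(-7x)/(2x + 12) + 7/2| < ε.
(-7x)/(2x + 12) + 7/2 = (2(-7x) − (-7)(2x + 12)) / (2(2x + 12)) = 84/(2(2x + 12)).
For x > 0 we have 2x + 12 > 2x, so |(-7x)/(2x + 12) + 7/2| = 84/(2(2x + 12)) < 84/(2·2x) = 21/x.
Thus |(-7x)/(2x + 12) + 7/2| < ε whenever x > 21/ε.
Take M = 21/ε. If x > M then |(-7x)/(2x + 12) + 7/2| < 21/x < ε.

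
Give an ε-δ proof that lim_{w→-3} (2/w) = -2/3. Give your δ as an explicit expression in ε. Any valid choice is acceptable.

δ = min(3/2, (9/4)ε)

Let ε > 0. We seek δ > 0 such that 0 < |w + 3| < δ implies |2/w + 2/3| < ε.
|2/w + 2/3| = 2·|-3 − w|/(3·|w|) = 2|w + 3|/(3|w|).
Restrict δ ≤ 3/2. Then |w + 3| < 3/2 gives |w| > 3/2, so 3|w| > 9/2.
Then |2/w + 2/3| < 2|w + 3|/(9/2), which is < ε when |w + 3| < (9/4)ε.
Take δ = min(3/2, (9/4)ε). Then 0 < |w + 3| < δ gives both |w + 3| < 3/2 and |w + 3| < (9/4)ε, so |2/w + 2/3| < ε.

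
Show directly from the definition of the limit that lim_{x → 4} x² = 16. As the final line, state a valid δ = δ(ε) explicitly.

δ = min(1, ε/9)

Suppose ε > 0. We seek δ > 0 with 0 < |x − 4| < δ ⇒ |x² − 16| < ε.
Factor: x² − 16 = (x − 4)(x + 4), so |x² − 16| = |x − 4|·|x + 4|.
Impose δ ≤ 1 so that |x| < 5; then |x + 4| ≤ 9.
Hence |x² − 16| ≤ 9|x − 4|, which is < ε once |x − 4| < ε/9.
Take δ = min(1, ε/9). If 0 < |x − 4| < δ then both bounds hold and |x² − 16| ≤ 9|x − 4| < 9·(ε/9) = ε.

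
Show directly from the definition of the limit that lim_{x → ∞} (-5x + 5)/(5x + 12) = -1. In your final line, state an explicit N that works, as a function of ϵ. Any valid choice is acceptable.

N = (17/5)/ϵ

Fix ϵ > 0. We seek N > 0 such that x > N implies |(-5x + 5)/(5x + 12) + 1| < ϵ.
(-5x + 5)/(5x + 12) + 1 = (5(-5x + 5) − (-5)(5x + 12)) / (5(5x + 12)) = 85/(5(5x + 12)).
For x > 0 we have 5x + 12 > 5x, so |(-5x + 5)/(5x + 12) + 1| = 85/(5(5x + 12)) < 85/(5·5x) = (17/5)/x.
Thus |(-5x + 5)/(5x + 12) + 1| < ϵ whenever x > (17/5)/ϵ.
Take N = (17/5)/ϵ. If x > N then |(-5x + 5)/(5x + 12) + 1| < (17/5)/x < ϵ.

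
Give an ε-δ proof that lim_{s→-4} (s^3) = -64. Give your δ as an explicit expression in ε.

Fix ε > 0. We seek δ > 0 with 0 < |s + 4| < δ ⇒ |s^3 + 64| < ε.
Factor: s^3 + 64 = (s + 4)(s^2 - 4s + 16), so |s^3 + 64| = |s + 4|·|s^2 - 4s + 16|.
Restrict δ ≤ 2. Then |s + 4| < 2 gives |s| < 6, so by the triangle inequality |s^2 - 4s + 16| ≤ 6^2 + 4·6 + 16 = 76.
Hence |s^3 + 64| ≤ 76|s + 4|, which is < ε once |s + 4| < ε/76.
Take δ = min(2, ε/76). If 0 < |s + 4| < δ then both bounds hold and |s^3 + 64| ≤ 76|s + 4| < 76·(ε/76) = ε.

δ = min(2, ε/76)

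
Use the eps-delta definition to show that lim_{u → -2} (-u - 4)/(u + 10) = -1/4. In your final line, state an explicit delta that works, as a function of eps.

delta = min(4, (16/3)eps)

Let eps > 0. We want delta > 0 with 0 < |u + 2| < delta ⇒ |(-u - 4)/(u + 10) + 1/4| < eps.
Combining over a common denominator, (-u - 4)/(u + 10) + 1/4 = [(-u - 4)·8 − (-2)·(u + 10)] / [8·(u + 10)] = -6(u + 2) / (8(u + 10)).
So |(-u - 4)/(u + 10) + 1/4| = 6|u + 2| / (8·|u + 10|).
Restrict delta ≤ 4. Then |u + 2| < 4 gives |u + 10| = |(u + 2) + 8| ≥ 8 − 4 = 4.
Hence |(-u - 4)/(u + 10) + 1/4| < 6|u + 2|/(8·4) = (3/16)|u + 2|, which is < eps once |u + 2| < (16/3)eps.
Take delta = min(4, (16/3)eps). Then 0 < |u + 2| < delta forces both bounds, so |(-u - 4)/(u + 10) + 1/4| < eps.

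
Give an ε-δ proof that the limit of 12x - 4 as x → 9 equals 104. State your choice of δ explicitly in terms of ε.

δ = ε/12

Suppose ε > 0. We need δ > 0 so that 0 < |x − 9| < δ implies |(12x - 4) − 104| < ε.
|(12x - 4) − 104| = |12x - 108| = 12|x − 9|.
Thus it suffices that |x − 9| < ε/12.
Choosing δ = ε/12 gives |(12x - 4) − 104| = 12|x − 9| < ε whenever |x − 9| < δ.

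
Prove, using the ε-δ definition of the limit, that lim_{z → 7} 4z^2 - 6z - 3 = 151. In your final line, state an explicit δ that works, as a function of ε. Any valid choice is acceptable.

δ = min(1, ε/54)

Let ε > 0 be given. We want δ > 0 such that 0 < |z − 7| < δ implies |(4z^2 - 6z - 3) − 151| < ε.
(4z^2 - 6z - 3) − 151 = 4z^2 - 6z - 154 = (z − 7)(4z + 22).
So |(4z^2 - 6z - 3) − 151| = |z − 7|·|4z + 22|.
Require δ ≤ 1. Then |z − 7| < 1 gives |z| < 8, and by the triangle inequality |4z + 22| ≤ 4·8 + 22 = 54.
Hence |(4z^2 - 6z - 3) − 151| ≤ 54|z − 7| < ε provided |z − 7| < ε/54.
Take δ = min(1, ε/54). Then 0 < |z − 7| < δ gives both |z − 7| < 1 and |z − 7| < ε/54, so |(4z^2 - 6z - 3) − 151| < ε.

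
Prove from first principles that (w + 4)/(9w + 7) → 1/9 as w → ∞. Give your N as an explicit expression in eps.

Suppose eps > 0. We seek N > 0 such that w > N implies |(w + 4)/(9w + 7) − (1/9)| < eps.
(w + 4)/(9w + 7) − (1/9) = (9(w + 4) − (9w + 7)) / (9(9w + 7)) = 29/(9(9w + 7)).
For w > 0 we have 9w + 7 > 9w, so |(w + 4)/(9w + 7) − (1/9)| = 29/(9(9w + 7)) < 29/(9·9w) = (29/81)/w.
Thus |(w + 4)/(9w + 7) − (1/9)| < eps whenever w > (29/81)/eps.
Take N = (29/81)/eps. If w > N then |(w + 4)/(9w + 7) − (1/9)| < (29/81)/w < eps.

N = (29/81)/eps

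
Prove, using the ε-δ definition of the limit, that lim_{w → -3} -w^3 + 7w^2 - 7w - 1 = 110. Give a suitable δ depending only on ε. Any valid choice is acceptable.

Let ε > 0 be given. We want δ > 0 such that 0 < |w + 3| < δ implies |(-w^3 + 7w^2 - 7w - 1) − 110| < ε.
(-w^3 + 7w^2 - 7w - 1) − 110 = -w^3 + 7w^2 - 7w - 111 = (w + 3)(-w^2 + 10w - 37).
So |(-w^3 + 7w^2 - 7w - 1) − 110| = |w + 3|·|-w^2 + 10w - 37|.
Assume first that |w + 3| < 1, so |w| < 4. Then |-w^2 + 10w - 37| ≤ 4^2 + 10·4 + 37 = 93.
Hence |(-w^3 + 7w^2 - 7w - 1) − 110| ≤ 93|w + 3| < ε provided |w + 3| < ε/93.
Take δ = min(1, ε/93). Then 0 < |w + 3| < δ gives both |w + 3| < 1 and |w + 3| < ε/93, so |(-w^3 + 7w^2 - 7w - 1) − 110| < ε.

δ = min(1, ε/93)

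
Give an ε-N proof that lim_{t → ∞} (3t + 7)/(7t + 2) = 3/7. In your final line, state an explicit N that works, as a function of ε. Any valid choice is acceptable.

N = (43/49)/ε

Fix ε > 0. We seek N > 0 such that t > N implies |(3t + 7)/(7t + 2) − (3/7)| < ε.
(3t + 7)/(7t + 2) − (3/7) = (7(3t + 7) − 3(7t + 2)) / (7(7t + 2)) = 43/(7(7t + 2)).
For t > 0 we have 7t + 2 > 7t, so |(3t + 7)/(7t + 2) − (3/7)| = 43/(7(7t + 2)) < 43/(7·7t) = (43/49)/t.
Thus |(3t + 7)/(7t + 2) − (3/7)| < ε whenever t > (43/49)/ε.
Take N = (43/49)/ε. If t > N then |(3t + 7)/(7t + 2) − (3/7)| < (43/49)/t < ε.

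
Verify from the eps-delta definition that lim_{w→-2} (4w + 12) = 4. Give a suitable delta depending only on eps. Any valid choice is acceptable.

Let eps > 0. We need delta > 0 so that 0 < |w + 2| < delta implies |(4w + 12) − 4| < eps.
Since (4w + 12) − 4 = 4(w + 2), we have |(4w + 12) − 4| = 4|w + 2|.
So 4|w + 2| < eps exactly when |w + 2| < eps/4.
Take delta = eps/4. If 0 < |w + 2| < delta then |(4w + 12) − 4| = 4|w + 2| < 4·(eps/4) = eps.

delta = eps/4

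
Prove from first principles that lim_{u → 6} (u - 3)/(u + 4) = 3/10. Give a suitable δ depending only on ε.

Let ε > 0. We want δ > 0 with 0 < |u − 6| < δ ⇒ |(u - 3)/(u + 4) − (3/10)| < ε.
Combining over a common denominator, (u - 3)/(u + 4) − (3/10) = [(u - 3)·10 − 3·(u + 4)] / [10·(u + 4)] = 7(u − 6) / (10(u + 4)).
So |(u - 3)/(u + 4) − (3/10)| = 7|u − 6| / (10·|u + 4|).
Restrict δ ≤ 5. Then |u − 6| < 5 gives |u + 4| = |(u − 6) + 10| ≥ 10 − 5 = 5.
Hence |(u - 3)/(u + 4) − (3/10)| < 7|u − 6|/(10·5) = (7/50)|u − 6|, which is < ε once |u − 6| < (50/7)ε.
Take δ = min(5, (50/7)ε). Then 0 < |u − 6| < δ forces both bounds, so |(u - 3)/(u + 4) − (3/10)| < ε.

δ = min(5, (50/7)ε)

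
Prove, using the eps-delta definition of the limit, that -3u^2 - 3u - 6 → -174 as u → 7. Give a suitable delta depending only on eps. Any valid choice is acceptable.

delta = min(1, eps/48)

Suppose eps > 0. We want delta > 0 such that 0 < |u − 7| < delta implies |(-3u^2 - 3u - 6) + 174| < eps.
(-3u^2 - 3u - 6) + 174 = -3u^2 - 3u + 168 = (u − 7)(-3u - 24).
So |(-3u^2 - 3u - 6) + 174| = |u − 7|·|-3u - 24|.
Require delta ≤ 1. Then |u − 7| < 1 gives |u| < 8, and by the triangle inequality |-3u - 24| ≤ 3·8 + 24 = 48.
Hence |(-3u^2 - 3u - 6) + 174| ≤ 48|u − 7| < eps provided |u − 7| < eps/48.
Take delta = min(1, eps/48). Then 0 < |u − 7| < delta gives both |u − 7| < 1 and |u − 7| < eps/48, so |(-3u^2 - 3u - 6) + 174| < eps.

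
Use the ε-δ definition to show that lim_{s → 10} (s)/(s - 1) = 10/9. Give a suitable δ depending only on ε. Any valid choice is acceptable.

δ = min(9/2, (81/2)ε)

Let ε > 0 be given. We want δ > 0 with 0 < |s − 10| < δ ⇒ |(s)/(s - 1) − (10/9)| < ε.
Combining over a common denominator, (s)/(s - 1) − (10/9) = [(s)·9 − 10·(s - 1)] / [9·(s - 1)] = -1(s − 10) / (9(s - 1)).
So |(s)/(s - 1) − (10/9)| = |s − 10| / (9·|s − 1|).
Require δ ≤ 9/2, so |s − 1| ≥ |9| − |s − 10| > 9 − 9/2 = 9/2.
Hence |(s)/(s - 1) − (10/9)| < |s − 10|/(9·(9/2)) = (2/81)|s − 10|, which is < ε once |s − 10| < (81/2)ε.
Take δ = min(9/2, (81/2)ε). Then 0 < |s − 10| < δ forces both bounds, so |(s)/(s - 1) − (10/9)| < ε.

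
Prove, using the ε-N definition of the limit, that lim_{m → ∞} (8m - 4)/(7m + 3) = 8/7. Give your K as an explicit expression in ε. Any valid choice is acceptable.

K = (52/49)/ε

Let ε > 0 be given. For m ≥ 1, |(8m - 4)/(7m + 3) − (8/7)| = |-52|/(7(7m + 3)) = 52/(7(7m + 3)).
Since 7m + 3 ≥ 7m for m ≥ 1, this is ≤ 52/(7·7m) = (52/49)/m.
So |(8m - 4)/(7m + 3) − (8/7)| < ε whenever m > (52/49)/ε.
Take K = (52/49)/ε. If m > K then |(8m - 4)/(7m + 3) − (8/7)| ≤ (52/49)/m < ε.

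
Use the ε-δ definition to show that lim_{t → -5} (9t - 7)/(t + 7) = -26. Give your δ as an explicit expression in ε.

δ = min(1, (1/35)ε)

Let ε > 0 be given. We want δ > 0 with 0 < |t + 5| < δ ⇒ |(9t - 7)/(t + 7) + 26| < ε.
Combining over a common denominator, (9t - 7)/(t + 7) + 26 = [(9t - 7)·2 − (-52)·(t + 7)] / [2·(t + 7)] = 70(t + 5) / (2(t + 7)).
So |(9t - 7)/(t + 7) + 26| = 70|t + 5| / (2·|t + 7|).
Require δ ≤ 1, so |t + 7| ≥ |2| − |t + 5| > 2 − 1 = 1.
Hence |(9t - 7)/(t + 7) + 26| < 70|t + 5|/(2·1) = 35|t + 5|, which is < ε once |t + 5| < (1/35)ε.
Take δ = min(1, (1/35)ε). Then 0 < |t + 5| < δ forces both bounds, so |(9t - 7)/(t + 7) + 26| < ε.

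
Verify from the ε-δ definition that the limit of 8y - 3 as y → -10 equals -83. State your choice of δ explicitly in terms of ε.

δ = ε/8

Fix ε > 0. We need δ > 0 so that 0 < |y + 10| < δ implies |(8y - 3) + 83| < ε.
|(8y - 3) + 83| = |8y + 80| = 8|y + 10|.
Thus it suffices that |y + 10| < ε/8.
Take δ = ε/8. If 0 < |y + 10| < δ then |(8y - 3) + 83| = 8|y + 10| < 8·(ε/8) = ε.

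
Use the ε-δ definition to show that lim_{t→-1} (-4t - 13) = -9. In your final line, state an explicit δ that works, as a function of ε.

Let ε > 0 be given. We need δ > 0 so that 0 < |t + 1| < δ implies |(-4t - 13) + 9| < ε.
|(-4t - 13) + 9| = |-4t - 4| = 4|t + 1|.
So 4|t + 1| < ε exactly when |t + 1| < ε/4.
Choosing δ = ε/4 gives |(-4t - 13) + 9| = 4|t + 1| < ε whenever |t + 1| < δ.

δ = ε/4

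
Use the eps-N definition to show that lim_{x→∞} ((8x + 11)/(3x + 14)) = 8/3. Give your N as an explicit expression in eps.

N = (79/9)/eps

Let eps > 0. We seek N > 0 such that x > N implies |(8x + 11)/(3x + 14) − (8/3)| < eps.
(8x + 11)/(3x + 14) − (8/3) = (3(8x + 11) − 8(3x + 14)) / (3(3x + 14)) = -79/(3(3x + 14)).
For x > 0 we have 3x + 14 > 3x, so |(8x + 11)/(3x + 14) − (8/3)| = 79/(3(3x + 14)) < 79/(3·3x) = (79/9)/x.
Thus |(8x + 11)/(3x + 14) − (8/3)| < eps whenever x > (79/9)/eps.
Take N = (79/9)/eps. If x > N then |(8x + 11)/(3x + 14) − (8/3)| < (79/9)/x < eps.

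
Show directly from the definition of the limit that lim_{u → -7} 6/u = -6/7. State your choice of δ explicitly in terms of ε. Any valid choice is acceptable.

Let ε > 0. We seek δ > 0 such that 0 < |u + 7| < δ implies |6/u + 6/7| < ε.
|6/u + 6/7| = 6·|-7 − u|/(7·|u|) = 6|u + 7|/(7|u|).
Restrict δ ≤ 7/2. Then |u + 7| < 7/2 gives |u| > 7/2, so 7|u| > 49/2.
Then |6/u + 6/7| < 6|u + 7|/(49/2), which is < ε when |u + 7| < (49/12)ε.
Take δ = min(7/2, (49/12)ε). Then 0 < |u + 7| < δ gives both |u + 7| < 7/2 and |u + 7| < (49/12)ε, so |6/u + 6/7| < ε.

δ = min(7/2, (49/12)ε)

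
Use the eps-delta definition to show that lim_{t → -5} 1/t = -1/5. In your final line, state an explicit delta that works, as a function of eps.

Let eps > 0. We seek delta > 0 such that 0 < |t + 5| < delta implies |1/t + 1/5| < eps.
|1/t + 1/5| = |-5 − t|/(5·|t|) = |t + 5|/(5|t|).
Require delta ≤ 5/2 so that |t| > 5 − 5/2 = 5/2, hence 5|t| > 25/2.
Then |1/t + 1/5| < |t + 5|/(25/2), which is < eps when |t + 5| < (25/2)eps.
Take delta = min(5/2, (25/2)eps). Then 0 < |t + 5| < delta gives both |t + 5| < 5/2 and |t + 5| < (25/2)eps, so |1/t + 1/5| < eps.

delta = min(5/2, (25/2)eps)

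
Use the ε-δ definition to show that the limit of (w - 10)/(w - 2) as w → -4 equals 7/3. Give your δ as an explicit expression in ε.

δ = min(3, (9/4)ε)

Let ε > 0. We want δ > 0 with 0 < |w + 4| < δ ⇒ |(w - 10)/(w - 2) − (7/3)| < ε.
Combining over a common denominator, (w - 10)/(w - 2) − (7/3) = [(w - 10)·(-6) − (-14)·(w - 2)] / [(-6)·(w - 2)] = 8(w + 4) / ((-6)(w - 2)).
So |(w - 10)/(w - 2) − (7/3)| = 8|w + 4| / (6·|w − 2|).
Restrict δ ≤ 3. Then |w + 4| < 3 gives |w − 2| = |(w + 4) + (-6)| ≥ 6 − 3 = 3.
Hence |(w - 10)/(w - 2) − (7/3)| < 8|w + 4|/(6·3) = (4/9)|w + 4|, which is < ε once |w + 4| < (9/4)ε.
Take δ = min(3, (9/4)ε). Then 0 < |w + 4| < δ forces both bounds, so |(w - 10)/(w - 2) − (7/3)| < ε.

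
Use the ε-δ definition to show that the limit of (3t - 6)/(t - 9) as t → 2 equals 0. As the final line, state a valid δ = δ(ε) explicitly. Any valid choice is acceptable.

δ = min(7/2, (7/6)ε)

Fix ε > 0. We want δ > 0 with 0 < |t − 2| < δ ⇒ |(3t - 6)/(t - 9) − 0| < ε.
Combining over a common denominator, (3t - 6)/(t - 9) − 0 = [(3t - 6)·(-7) − 0·(t - 9)] / [(-7)·(t - 9)] = -21(t − 2) / ((-7)(t - 9)).
So |(3t - 6)/(t - 9) − 0| = 21|t − 2| / (7·|t − 9|).
Restrict δ ≤ 7/2. Then |t − 2| < 7/2 gives |t − 9| = |(t − 2) + (-7)| ≥ 7 − 7/2 = 7/2.
Hence |(3t - 6)/(t - 9) − 0| < 21|t − 2|/(7·(7/2)) = (6/7)|t − 2|, which is < ε once |t − 2| < (7/6)ε.
Take δ = min(7/2, (7/6)ε). Then 0 < |t − 2| < δ forces both bounds, so |(3t - 6)/(t - 9) − 0| < ε.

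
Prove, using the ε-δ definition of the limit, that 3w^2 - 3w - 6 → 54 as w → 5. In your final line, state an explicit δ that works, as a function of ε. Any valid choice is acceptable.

Let ε > 0. We want δ > 0 such that 0 < |w − 5| < δ implies |(3w^2 - 3w - 6) − 54| < ε.
(3w^2 - 3w - 6) − 54 = 3w^2 - 3w - 60 = (w − 5)(3w + 12).
So |(3w^2 - 3w - 6) − 54| = |w − 5|·|3w + 12|.
Require δ ≤ 2. Then |w − 5| < 2 gives |w| < 7, and by the triangle inequality |3w + 12| ≤ 3·7 + 12 = 33.
Hence |(3w^2 - 3w - 6) − 54| ≤ 33|w − 5| < ε provided |w − 5| < ε/33.
Choosing δ = min(2, ε/33) ensures both conditions, hence |(3w^2 - 3w - 6) − 54| < ε.

δ = min(2, ε/33)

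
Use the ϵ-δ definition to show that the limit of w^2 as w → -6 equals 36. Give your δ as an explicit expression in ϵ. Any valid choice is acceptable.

δ = min(2, ϵ/14)

Suppose ϵ > 0. We seek δ > 0 with 0 < |w + 6| < δ ⇒ |w^2 − 36| < ϵ.
Factor: w^2 − 36 = (w + 6)(w - 6), so |w^2 − 36| = |w + 6|·|w - 6|.
Restrict δ ≤ 2. Then |w + 6| < 2 gives |w| < 8, so by the triangle inequality |w - 6| ≤ 8 + 6 = 14.
Hence |w^2 − 36| ≤ 14|w + 6|, which is < ϵ once |w + 6| < ϵ/14.
Take δ = min(2, ϵ/14). If 0 < |w + 6| < δ then both bounds hold and |w^2 − 36| ≤ 14|w + 6| < 14·(ϵ/14) = ϵ.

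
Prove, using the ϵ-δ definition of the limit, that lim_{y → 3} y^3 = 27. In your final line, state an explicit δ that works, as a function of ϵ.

Let ϵ > 0 be given. We seek δ > 0 with 0 < |y − 3| < δ ⇒ |y^3 − 27| < ϵ.
Factor: y^3 − 27 = (y − 3)(y^2 + 3y + 9), so |y^3 − 27| = |y − 3|·|y^2 + 3y + 9|.
Restrict δ ≤ 1. Then |y − 3| < 1 gives |y| < 4, so by the triangle inequality |y^2 + 3y + 9| ≤ 4^2 + 3·4 + 9 = 37.
Hence |y^3 − 27| ≤ 37|y − 3|, which is < ϵ once |y − 3| < ϵ/37.
Take δ = min(1, ϵ/37). If 0 < |y − 3| < δ then both bounds hold and |y^3 − 27| ≤ 37|y − 3| < 37·(ϵ/37) = ϵ.

δ = min(1, ϵ/37)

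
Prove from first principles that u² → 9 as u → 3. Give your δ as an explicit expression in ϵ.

Let ϵ > 0 be given. We seek δ > 0 with 0 < |u − 3| < δ ⇒ |u² − 9| < ϵ.
Factor: u² − 9 = (u − 3)(u + 3), so |u² − 9| = |u − 3|·|u + 3|.
Impose δ ≤ 1 so that |u| < 4; then |u + 3| ≤ 7.
Hence |u² − 9| ≤ 7|u − 3|, which is < ϵ once |u − 3| < ϵ/7.
Take δ = min(1, ϵ/7). If 0 < |u − 3| < δ then both bounds hold and |u² − 9| ≤ 7|u − 3| < 7·(ϵ/7) = ϵ.

δ = min(1, ϵ/7)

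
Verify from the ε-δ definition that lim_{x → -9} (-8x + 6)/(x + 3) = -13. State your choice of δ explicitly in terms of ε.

Let ε > 0. We want δ > 0 with 0 < |x + 9| < δ ⇒ |(-8x + 6)/(x + 3) + 13| < ε.
Combining over a common denominator, (-8x + 6)/(x + 3) + 13 = [(-8x + 6)·(-6) − 78·(x + 3)] / [(-6)·(x + 3)] = -30(x + 9) / ((-6)(x + 3)).
So |(-8x + 6)/(x + 3) + 13| = 30|x + 9| / (6·|x + 3|).
Require δ ≤ 3, so |x + 3| ≥ |-6| − |x + 9| > 6 − 3 = 3.
Hence |(-8x + 6)/(x + 3) + 13| < 30|x + 9|/(6·3) = (5/3)|x + 9|, which is < ε once |x + 9| < (3/5)ε.
Take δ = min(3, (3/5)ε). Then 0 < |x + 9| < δ forces both bounds, so |(-8x + 6)/(x + 3) + 13| < ε.

δ = min(3, (3/5)ε)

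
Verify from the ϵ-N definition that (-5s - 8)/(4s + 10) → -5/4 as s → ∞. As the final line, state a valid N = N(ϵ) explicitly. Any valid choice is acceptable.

Suppose ϵ > 0. We seek N > 0 such that s > N implies |(-5s - 8)/(4s + 10) + 5/4| < ϵ.
(-5s - 8)/(4s + 10) + 5/4 = (4(-5s - 8) − (-5)(4s + 10)) / (4(4s + 10)) = 18/(4(4s + 10)).
For s > 0 we have 4s + 10 > 4s, so |(-5s - 8)/(4s + 10) + 5/4| = 18/(4(4s + 10)) < 18/(4·4s) = (9/8)/s.
Thus |(-5s - 8)/(4s + 10) + 5/4| < ϵ whenever s > (9/8)/ϵ.
Take N = (9/8)/ϵ. If s > N then |(-5s - 8)/(4s + 10) + 5/4| < (9/8)/s < ϵ.

N = (9/8)/ϵ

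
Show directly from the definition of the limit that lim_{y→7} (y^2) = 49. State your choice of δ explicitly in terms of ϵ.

δ = min(1, ϵ/15)

Let ϵ > 0. We seek δ > 0 with 0 < |y − 7| < δ ⇒ |y^2 − 49| < ϵ.
Factor: y^2 − 49 = (y − 7)(y + 7), so |y^2 − 49| = |y − 7|·|y + 7|.
Restrict δ ≤ 1. Then |y − 7| < 1 gives |y| < 8, so by the triangle inequality |y + 7| ≤ 8 + 7 = 15.
Hence |y^2 − 49| ≤ 15|y − 7|, which is < ϵ once |y − 7| < ϵ/15.
Take δ = min(1, ϵ/15). If 0 < |y − 7| < δ then both bounds hold and |y^2 − 49| ≤ 15|y − 7| < 15·(ϵ/15) = ϵ.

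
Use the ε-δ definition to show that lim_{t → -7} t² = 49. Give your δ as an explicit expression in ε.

Fix ε > 0. We seek δ > 0 with 0 < |t + 7| < δ ⇒ |t² − 49| < ε.
Factor: t² − 49 = (t + 7)(t - 7), so |t² − 49| = |t + 7|·|t - 7|.
Restrict δ ≤ 1. Then |t + 7| < 1 gives |t| < 8, so by the triangle inequality |t - 7| ≤ 8 + 7 = 15.
Hence |t² − 49| ≤ 15|t + 7|, which is < ε once |t + 7| < ε/15.
Take δ = min(1, ε/15). If 0 < |t + 7| < δ then both bounds hold and |t² − 49| ≤ 15|t + 7| < 15·(ε/15) = ε.

δ = min(1, ε/15)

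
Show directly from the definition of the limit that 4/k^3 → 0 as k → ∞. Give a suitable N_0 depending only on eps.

N_0 = (4/eps)^{1/3}

Let eps > 0 be given. For k ≥ 1, |4/k^3 − 0| = 4/k^3.
4/k^3 < eps ⇔ k^3 > 4/eps ⇔ k > (4/eps)^{1/3}.
Take N_0 = (4/eps)^{1/3}. Then k > N_0 implies 4/k^3 < eps.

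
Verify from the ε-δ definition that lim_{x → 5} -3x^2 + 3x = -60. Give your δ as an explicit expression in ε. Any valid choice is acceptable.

δ = min(1, ε/30)

Suppose ε > 0. We want δ > 0 such that 0 < |x − 5| < δ implies |(-3x^2 + 3x) + 60| < ε.
(-3x^2 + 3x) + 60 = -3x^2 + 3x + 60 = (x − 5)(-3x - 12).
So |(-3x^2 + 3x) + 60| = |x − 5|·|-3x - 12|.
Require δ ≤ 1. Then |x − 5| < 1 gives |x| < 6, and by the triangle inequality |-3x - 12| ≤ 3·6 + 12 = 30.
Hence |(-3x^2 + 3x) + 60| ≤ 30|x − 5| < ε provided |x − 5| < ε/30.
Take δ = min(1, ε/30). Then 0 < |x − 5| < δ gives both |x − 5| < 1 and |x − 5| < ε/30, so |(-3x^2 + 3x) + 60| < ε.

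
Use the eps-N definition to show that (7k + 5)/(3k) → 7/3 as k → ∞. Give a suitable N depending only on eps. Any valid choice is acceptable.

N = (5/3)/eps

Fix eps > 0. For k ≥ 1, |(7k + 5)/(3k) − (7/3)| = |15|/(3(3k)) = 15/(3(3k)).
Since 3k ≥ 3k for k ≥ 1, this is ≤ 15/(3·3k) = (5/3)/k.
So |(7k + 5)/(3k) − (7/3)| < eps whenever k > (5/3)/eps.
Take N = (5/3)/eps. If k > N then |(7k + 5)/(3k) − (7/3)| ≤ (5/3)/k < eps.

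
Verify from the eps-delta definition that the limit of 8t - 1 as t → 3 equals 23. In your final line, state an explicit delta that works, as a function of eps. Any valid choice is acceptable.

delta = eps/8

Let eps > 0. We need delta > 0 so that 0 < |t − 3| < delta implies |(8t - 1) − 23| < eps.
Since (8t - 1) − 23 = 8(t − 3), we have |(8t - 1) − 23| = 8|t − 3|.
Thus it suffices that |t − 3| < eps/8.
Choosing delta = eps/8 gives |(8t - 1) − 23| = 8|t − 3| < eps whenever |t − 3| < delta.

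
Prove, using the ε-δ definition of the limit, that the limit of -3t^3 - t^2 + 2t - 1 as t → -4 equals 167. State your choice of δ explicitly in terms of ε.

δ = min(2, ε/216)

Let ε > 0. We want δ > 0 such that 0 < |t + 4| < δ implies |(-3t^3 - t^2 + 2t - 1) − 167| < ε.
(-3t^3 - t^2 + 2t - 1) − 167 = -3t^3 - t^2 + 2t - 168 = (t + 4)(-3t^2 + 11t - 42).
So |(-3t^3 - t^2 + 2t - 1) − 167| = |t + 4|·|-3t^2 + 11t - 42|.
Require δ ≤ 2. Then |t + 4| < 2 gives |t| < 6, and by the triangle inequality |-3t^2 + 11t - 42| ≤ 3·6^2 + 11·6 + 42 = 216.
Hence |(-3t^3 - t^2 + 2t - 1) − 167| ≤ 216|t + 4| < ε provided |t + 4| < ε/216.
Take δ = min(2, ε/216). Then 0 < |t + 4| < δ gives both |t + 4| < 2 and |t + 4| < ε/216, so |(-3t^3 - t^2 + 2t - 1) − 167| < ε.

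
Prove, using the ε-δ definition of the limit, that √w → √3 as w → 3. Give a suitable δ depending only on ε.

Let ε > 0. We want δ > 0 such that 0 < |w − 3| < δ implies |√w − √3| < ε.
Multiplying by the conjugate, |√w − √3| = |w − 3|/(√w + √3).
Restrict δ ≤ 3 so that |w − 3| < 3 forces w > 0, and then √w + √3 > √3.
Hence |√w − √3| < |w − 3|/√3, which is < ε once |w − 3| < √3·ε.
Take δ = min(3, √3·ε). If 0 < |w − 3| < δ then w > 0 and |√w − √3| < |w − 3|/√3 < ε.

δ = min(3, √3·ε)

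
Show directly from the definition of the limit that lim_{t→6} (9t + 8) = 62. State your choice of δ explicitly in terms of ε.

δ = ε/9

Let ε > 0 be given. We need δ > 0 so that 0 < |t − 6| < δ implies |(9t + 8) − 62| < ε.
|(9t + 8) − 62| = |9t - 54| = 9|t − 6|.
Thus it suffices that |t − 6| < ε/9.
Choosing δ = ε/9 gives |(9t + 8) − 62| = 9|t − 6| < ε whenever |t − 6| < δ.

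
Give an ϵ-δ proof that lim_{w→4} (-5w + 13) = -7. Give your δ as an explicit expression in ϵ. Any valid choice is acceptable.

Let ϵ > 0 be given. We need δ > 0 so that 0 < |w − 4| < δ implies |(-5w + 13) + 7| < ϵ.
|(-5w + 13) + 7| = |-5w + 20| = 5|w − 4|.
So 5|w − 4| < ϵ exactly when |w − 4| < ϵ/5.
Choosing δ = ϵ/5 gives |(-5w + 13) + 7| = 5|w − 4| < ϵ whenever |w − 4| < δ.

δ = ϵ/5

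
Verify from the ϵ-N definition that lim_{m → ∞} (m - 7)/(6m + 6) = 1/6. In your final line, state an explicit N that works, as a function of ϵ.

N = (4/3)/ϵ

Suppose ϵ > 0. For m ≥ 1, |(m - 7)/(6m + 6) − (1/6)| = |-48|/(6(6m + 6)) = 48/(6(6m + 6)).
Since 6m + 6 ≥ 6m for m ≥ 1, this is ≤ 48/(6·6m) = (4/3)/m.
So |(m - 7)/(6m + 6) − (1/6)| < ϵ whenever m > (4/3)/ϵ.
Take N = (4/3)/ϵ. If m > N then |(m - 7)/(6m + 6) − (1/6)| ≤ (4/3)/m < ϵ.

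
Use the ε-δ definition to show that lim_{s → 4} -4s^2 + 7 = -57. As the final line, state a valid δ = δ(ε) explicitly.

δ = min(2, ε/40)

Let ε > 0 be given. We want δ > 0 such that 0 < |s − 4| < δ implies |(-4s^2 + 7) + 57| < ε.
(-4s^2 + 7) + 57 = -4s^2 + 64 = (s − 4)(-4s - 16).
So |(-4s^2 + 7) + 57| = |s − 4|·|-4s - 16|.
Assume first that |s − 4| < 2, so |s| < 6. Then |-4s - 16| ≤ 4·6 + 16 = 40.
Hence |(-4s^2 + 7) + 57| ≤ 40|s − 4| < ε provided |s − 4| < ε/40.
Take δ = min(2, ε/40). Then 0 < |s − 4| < δ gives both |s − 4| < 2 and |s − 4| < ε/40, so |(-4s^2 + 7) + 57| < ε.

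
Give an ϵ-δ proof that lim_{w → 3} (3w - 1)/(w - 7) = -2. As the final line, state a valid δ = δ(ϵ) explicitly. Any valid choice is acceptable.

Fix ϵ > 0. We want δ > 0 with 0 < |w − 3| < δ ⇒ |(3w - 1)/(w - 7) + 2| < ϵ.
Combining over a common denominator, (3w - 1)/(w - 7) + 2 = [(3w - 1)·(-4) − 8·(w - 7)] / [(-4)·(w - 7)] = -20(w − 3) / ((-4)(w - 7)).
So |(3w - 1)/(w - 7) + 2| = 20|w − 3| / (4·|w − 7|).
Restrict δ ≤ 2. Then |w − 3| < 2 gives |w − 7| = |(w − 3) + (-4)| ≥ 4 − 2 = 2.
Hence |(3w - 1)/(w - 7) + 2| < 20|w − 3|/(4·2) = (5/2)|w − 3|, which is < ϵ once |w − 3| < (2/5)ϵ.
Take δ = min(2, (2/5)ϵ). Then 0 < |w − 3| < δ forces both bounds, so |(3w - 1)/(w - 7) + 2| < ϵ.

δ = min(2, (2/5)ϵ)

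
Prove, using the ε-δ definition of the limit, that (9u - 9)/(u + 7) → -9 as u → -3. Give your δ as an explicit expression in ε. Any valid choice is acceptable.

δ = min(2, (1/9)ε)

Let ε > 0 be given. We want δ > 0 with 0 < |u + 3| < δ ⇒ |(9u - 9)/(u + 7) + 9| < ε.
Combining over a common denominator, (9u - 9)/(u + 7) + 9 = [(9u - 9)·4 − (-36)·(u + 7)] / [4·(u + 7)] = 72(u + 3) / (4(u + 7)).
So |(9u - 9)/(u + 7) + 9| = 72|u + 3| / (4·|u + 7|).
Require δ ≤ 2, so |u + 7| ≥ |4| − |u + 3| > 4 − 2 = 2.
Hence |(9u - 9)/(u + 7) + 9| < 72|u + 3|/(4·2) = 9|u + 3|, which is < ε once |u + 3| < (1/9)ε.
Take δ = min(2, (1/9)ε). Then 0 < |u + 3| < δ forces both bounds, so |(9u - 9)/(u + 7) + 9| < ε.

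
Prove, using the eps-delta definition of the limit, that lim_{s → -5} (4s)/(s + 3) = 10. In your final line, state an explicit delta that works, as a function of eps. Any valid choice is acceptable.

Let eps > 0. We want delta > 0 with 0 < |s + 5| < delta ⇒ |(4s)/(s + 3) − 10| < eps.
Combining over a common denominator, (4s)/(s + 3) − 10 = [(4s)·(-2) − (-20)·(s + 3)] / [(-2)·(s + 3)] = 12(s + 5) / ((-2)(s + 3)).
So |(4s)/(s + 3) − 10| = 12|s + 5| / (2·|s + 3|).
Require delta ≤ 1, so |s + 3| ≥ |-2| − |s + 5| > 2 − 1 = 1.
Hence |(4s)/(s + 3) − 10| < 12|s + 5|/(2·1) = 6|s + 5|, which is < eps once |s + 5| < (1/6)eps.
Take delta = min(1, (1/6)eps). Then 0 < |s + 5| < delta forces both bounds, so |(4s)/(s + 3) − 10| < eps.

delta = min(1, (1/6)eps)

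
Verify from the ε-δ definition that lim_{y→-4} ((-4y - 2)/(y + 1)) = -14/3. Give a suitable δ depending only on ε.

δ = min(3/2, (9/4)ε)

Let ε > 0. We want δ > 0 with 0 < |y + 4| < δ ⇒ |(-4y - 2)/(y + 1) + 14/3| < ε.
Combining over a common denominator, (-4y - 2)/(y + 1) + 14/3 = [(-4y - 2)·(-3) − 14·(y + 1)] / [(-3)·(y + 1)] = -2(y + 4) / ((-3)(y + 1)).
So |(-4y - 2)/(y + 1) + 14/3| = 2|y + 4| / (3·|y + 1|).
Require δ ≤ 3/2, so |y + 1| ≥ |-3| − |y + 4| > 3 − 3/2 = 3/2.
Hence |(-4y - 2)/(y + 1) + 14/3| < 2|y + 4|/(3·(3/2)) = (4/9)|y + 4|, which is < ε once |y + 4| < (9/4)ε.
Take δ = min(3/2, (9/4)ε). Then 0 < |y + 4| < δ forces both bounds, so |(-4y - 2)/(y + 1) + 14/3| < ε.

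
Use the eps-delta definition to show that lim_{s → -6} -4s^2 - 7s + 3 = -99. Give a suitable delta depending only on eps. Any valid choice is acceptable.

delta = min(2, eps/49)

Let eps > 0. We want delta > 0 such that 0 < |s + 6| < delta implies |(-4s^2 - 7s + 3) + 99| < eps.
(-4s^2 - 7s + 3) + 99 = -4s^2 - 7s + 102 = (s + 6)(-4s + 17).
So |(-4s^2 - 7s + 3) + 99| = |s + 6|·|-4s + 17|.
Assume first that |s + 6| < 2, so |s| < 8. Then |-4s + 17| ≤ 4·8 + 17 = 49.
Hence |(-4s^2 - 7s + 3) + 99| ≤ 49|s + 6| < eps provided |s + 6| < eps/49.
Take delta = min(2, eps/49). Then 0 < |s + 6| < delta gives both |s + 6| < 2 and |s + 6| < eps/49, so |(-4s^2 - 7s + 3) + 99| < eps.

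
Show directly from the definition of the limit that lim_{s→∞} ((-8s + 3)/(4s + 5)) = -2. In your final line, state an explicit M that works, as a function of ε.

M = (13/4)/ε

Let ε > 0. We seek M > 0 such that s > M implies |(-8s + 3)/(4s + 5) + 2| < ε.
(-8s + 3)/(4s + 5) + 2 = (4(-8s + 3) − (-8)(4s + 5)) / (4(4s + 5)) = 52/(4(4s + 5)).
For s > 0 we have 4s + 5 > 4s, so |(-8s + 3)/(4s + 5) + 2| = 52/(4(4s + 5)) < 52/(4·4s) = (13/4)/s.
Thus |(-8s + 3)/(4s + 5) + 2| < ε whenever s > (13/4)/ε.
Take M = (13/4)/ε. If s > M then |(-8s + 3)/(4s + 5) + 2| < (13/4)/s < ε.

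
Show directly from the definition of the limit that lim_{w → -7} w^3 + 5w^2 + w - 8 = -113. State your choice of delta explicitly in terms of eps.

Fix eps > 0. We want delta > 0 such that 0 < |w + 7| < delta implies |(w^3 + 5w^2 + w - 8) + 113| < eps.
(w^3 + 5w^2 + w - 8) + 113 = w^3 + 5w^2 + w + 105 = (w + 7)(w^2 - 2w + 15).
So |(w^3 + 5w^2 + w - 8) + 113| = |w + 7|·|w^2 - 2w + 15|.
Require delta ≤ 2. Then |w + 7| < 2 gives |w| < 9, and by the triangle inequality |w^2 - 2w + 15| ≤ 9^2 + 2·9 + 15 = 114.
Hence |(w^3 + 5w^2 + w - 8) + 113| ≤ 114|w + 7| < eps provided |w + 7| < eps/114.
Take delta = min(2, eps/114). Then 0 < |w + 7| < delta gives both |w + 7| < 2 and |w + 7| < eps/114, so |(w^3 + 5w^2 + w - 8) + 113| < eps.

delta = min(2, eps/114)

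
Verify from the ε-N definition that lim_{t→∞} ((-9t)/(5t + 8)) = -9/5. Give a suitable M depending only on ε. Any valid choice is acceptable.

M = (72/25)/ε

Let ε > 0 be given. We seek M > 0 such that t > M implies |(-9t)/(5t + 8) + 9/5| < ε.
(-9t)/(5t + 8) + 9/5 = (5(-9t) − (-9)(5t + 8)) / (5(5t + 8)) = 72/(5(5t + 8)).
For t > 0 we have 5t + 8 > 5t, so |(-9t)/(5t + 8) + 9/5| = 72/(5(5t + 8)) < 72/(5·5t) = (72/25)/t.
Thus |(-9t)/(5t + 8) + 9/5| < ε whenever t > (72/25)/ε.
Take M = (72/25)/ε. If t > M then |(-9t)/(5t + 8) + 9/5| < (72/25)/t < ε.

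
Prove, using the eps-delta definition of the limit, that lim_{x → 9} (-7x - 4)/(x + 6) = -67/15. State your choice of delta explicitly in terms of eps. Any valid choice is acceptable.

Fix eps > 0. We want delta > 0 with 0 < |x − 9| < delta ⇒ |(-7x - 4)/(x + 6) + 67/15| < eps.
Combining over a common denominator, (-7x - 4)/(x + 6) + 67/15 = [(-7x - 4)·15 − (-67)·(x + 6)] / [15·(x + 6)] = -38(x − 9) / (15(x + 6)).
So |(-7x - 4)/(x + 6) + 67/15| = 38|x − 9| / (15·|x + 6|).
Require delta ≤ 15/2, so |x + 6| ≥ |15| − |x − 9| > 15 − 15/2 = 15/2.
Hence |(-7x - 4)/(x + 6) + 67/15| < 38|x − 9|/(15·(15/2)) = (76/225)|x − 9|, which is < eps once |x − 9| < (225/76)eps.
Take delta = min(15/2, (225/76)eps). Then 0 < |x − 9| < delta forces both bounds, so |(-7x - 4)/(x + 6) + 67/15| < eps.

delta = min(15/2, (225/76)eps)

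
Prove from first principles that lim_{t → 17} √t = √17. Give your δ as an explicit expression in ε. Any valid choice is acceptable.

Fix ε > 0. We want δ > 0 such that 0 < |t − 17| < δ implies |√t − √17| < ε.
Rationalise: √t − √17 = (t − 17)/(√t + √17), so |√t − √17| = |t − 17|/(√t + √17).
Restrict δ ≤ 17 so that |t − 17| < 17 forces t > 0, and then √t + √17 > √17.
Hence |√t − √17| < |t − 17|/√17, which is < ε once |t − 17| < √17·ε.
Take δ = min(17, √17·ε). If 0 < |t − 17| < δ then t > 0 and |√t − √17| < |t − 17|/√17 < ε.

δ = min(17, √17·ε)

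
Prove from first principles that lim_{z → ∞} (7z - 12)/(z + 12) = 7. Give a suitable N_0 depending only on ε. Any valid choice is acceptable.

Fix ε > 0. We seek N_0 > 0 such that z > N_0 implies |(7z - 12)/(z + 12) − 7| < ε.
(7z - 12)/(z + 12) − 7 = ((7z - 12) − 7(z + 12)) / ((z + 12)) = -96/((z + 12)).
For z > 0 we have z + 12 > z, so |(7z - 12)/(z + 12) − 7| = 96/((z + 12)) < 96/(z) = 96/z.
Thus |(7z - 12)/(z + 12) − 7| < ε whenever z > 96/ε.
Take N_0 = 96/ε. If z > N_0 then |(7z - 12)/(z + 12) − 7| < 96/z < ε.

N_0 = 96/ε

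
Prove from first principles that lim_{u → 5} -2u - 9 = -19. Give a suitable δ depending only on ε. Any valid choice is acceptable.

δ = ε/2

Fix ε > 0. We need δ > 0 so that 0 < |u − 5| < δ implies |(-2u - 9) + 19| < ε.
Since (-2u - 9) + 19 = -2(u − 5), we have |(-2u - 9) + 19| = 2|u − 5|.
So 2|u − 5| < ε exactly when |u − 5| < ε/2.
Take δ = ε/2. If 0 < |u − 5| < δ then |(-2u - 9) + 19| = 2|u − 5| < 2·(ε/2) = ε.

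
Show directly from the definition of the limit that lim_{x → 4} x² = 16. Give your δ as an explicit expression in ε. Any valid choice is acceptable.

δ = min(1, ε/9)

Let ε > 0 be given. We seek δ > 0 with 0 < |x − 4| < δ ⇒ |x² − 16| < ε.
Factor: x² − 16 = (x − 4)(x + 4), so |x² − 16| = |x − 4|·|x + 4|.
Restrict δ ≤ 1. Then |x − 4| < 1 gives |x| < 5, so by the triangle inequality |x + 4| ≤ 5 + 4 = 9.
Hence |x² − 16| ≤ 9|x − 4|, which is < ε once |x − 4| < ε/9.
Take δ = min(1, ε/9). If 0 < |x − 4| < δ then both bounds hold and |x² − 16| ≤ 9|x − 4| < 9·(ε/9) = ε.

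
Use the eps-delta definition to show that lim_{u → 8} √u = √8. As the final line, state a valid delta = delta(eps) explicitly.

Fix eps > 0. We want delta > 0 such that 0 < |u − 8| < delta implies |√u − √8| < eps.
Rationalise: √u − √8 = (u − 8)/(√u + √8), so |√u − √8| = |u − 8|/(√u + √8).
Restrict delta ≤ 8 so that |u − 8| < 8 forces u > 0, and then √u + √8 > √8.
Hence |√u − √8| < |u − 8|/√8, which is < eps once |u − 8| < √8·eps.
Take delta = min(8, √8·eps). If 0 < |u − 8| < delta then u > 0 and |√u − √8| < |u − 8|/√8 < eps.

delta = min(8, √8·eps)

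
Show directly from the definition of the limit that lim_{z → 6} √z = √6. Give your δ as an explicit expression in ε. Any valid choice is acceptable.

δ = min(6, √6·ε)

Let ε > 0. We want δ > 0 such that 0 < |z − 6| < δ implies |√z − √6| < ε.
Multiplying by the conjugate, |√z − √6| = |z − 6|/(√z + √6).
Restrict δ ≤ 6 so that |z − 6| < 6 forces z > 0, and then √z + √6 > √6.
Hence |√z − √6| < |z − 6|/√6, which is < ε once |z − 6| < √6·ε.
Take δ = min(6, √6·ε). If 0 < |z − 6| < δ then z > 0 and |√z − √6| < |z − 6|/√6 < ε.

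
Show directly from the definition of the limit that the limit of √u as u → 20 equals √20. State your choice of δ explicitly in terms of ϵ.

Let ϵ > 0. We want δ > 0 such that 0 < |u − 20| < δ implies |√u − √20| < ϵ.
Multiplying by the conjugate, |√u − √20| = |u − 20|/(√u + √20).
Restrict δ ≤ 20 so that |u − 20| < 20 forces u > 0, and then √u + √20 > √20.
Hence |√u − √20| < |u − 20|/√20, which is < ϵ once |u − 20| < √20·ϵ.
Take δ = min(20, √20·ϵ). If 0 < |u − 20| < δ then u > 0 and |√u − √20| < |u − 20|/√20 < ϵ.

δ = min(20, √20·ϵ)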